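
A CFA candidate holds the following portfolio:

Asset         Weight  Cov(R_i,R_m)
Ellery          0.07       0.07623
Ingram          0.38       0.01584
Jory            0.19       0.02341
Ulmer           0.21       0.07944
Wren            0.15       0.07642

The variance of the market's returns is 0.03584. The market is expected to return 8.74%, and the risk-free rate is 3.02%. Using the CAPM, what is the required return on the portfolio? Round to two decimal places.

10.03%

β_Ellery = 0.07623 / 0.03584 = 2.1270
β_Ingram = 0.01584 / 0.03584 = 0.4420
β_Jory = 0.02341 / 0.03584 = 0.6532
β_Ulmer = 0.07944 / 0.03584 = 2.2165
β_Wren = 0.07642 / 0.03584 = 2.1323
β_P = Σ w_i β_i = 0.07×2.1270 + 0.38×0.4420 + 0.19×0.6532 + 0.21×2.2165 + 0.15×2.1323 = 1.2263
MRP = 8.74% − 3.02% = 5.72%
E(R_P) = R_f + β_P × MRP = 3.02% + 1.2263 × 5.72% = 10.03%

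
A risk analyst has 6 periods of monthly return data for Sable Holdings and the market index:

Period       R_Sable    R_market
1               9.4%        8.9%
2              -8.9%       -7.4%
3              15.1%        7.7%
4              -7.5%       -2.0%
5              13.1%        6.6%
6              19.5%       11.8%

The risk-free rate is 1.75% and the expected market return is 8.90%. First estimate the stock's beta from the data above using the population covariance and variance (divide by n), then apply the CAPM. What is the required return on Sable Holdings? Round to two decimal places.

12.94%

Mean R_i = (9.4 − 8.9 + 15.1 − 7.5 + 13.1 + 19.5) / 6 = 6.7833%
Mean R_m = (8.9 − 7.4 + 7.7 − 2.0 + 6.6 + 11.8) / 6 = 4.2667%
Σ(R_i − R̄_i)(R_m − R̄_m) = 423.6967  ⇒  Cov = 423.6967 / 6 = 70.6161
Σ(R_m − R̄_m)² = 270.8333  ⇒  Var(R_m) = 270.8333 / 6 = 45.1389
β = Cov / Var(R_m) = 70.6161 / 45.1389 = 1.5644
MRP = 8.90% − 1.75% = 7.15%
E(R) = R_f + β × MRP = 1.75% + 1.5644 × 7.15% = 12.94%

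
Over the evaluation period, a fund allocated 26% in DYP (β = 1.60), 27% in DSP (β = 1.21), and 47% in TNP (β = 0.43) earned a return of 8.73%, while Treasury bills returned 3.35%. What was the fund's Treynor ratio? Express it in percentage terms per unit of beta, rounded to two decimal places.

5.69%

β_P = 0.26×1.60 + 0.27×1.21 + 0.47×0.43 = 0.9448
Treynor = (R_P − R_f) / β_P = (8.73% − 3.35%) / 0.9448 = 5.38% / 0.9448 = 5.69%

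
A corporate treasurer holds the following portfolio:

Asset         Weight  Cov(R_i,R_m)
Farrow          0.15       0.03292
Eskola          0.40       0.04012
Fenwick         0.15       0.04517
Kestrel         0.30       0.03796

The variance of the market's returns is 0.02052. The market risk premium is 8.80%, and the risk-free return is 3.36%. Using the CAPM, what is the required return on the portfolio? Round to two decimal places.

β_Farrow = 0.03292 / 0.02052 = 1.6043
β_Eskola = 0.04012 / 0.02052 = 1.9552
β_Fenwick = 0.04517 / 0.02052 = 2.2013
β_Kestrel = 0.03796 / 0.02052 = 1.8499
β_P = Σ w_i β_i = 0.15×1.6043 + 0.40×1.9552 + 0.15×2.2013 + 0.30×1.8499 = 1.9079
E(R_P) = R_f + β_P × MRP = 3.36% + 1.9079 × 8.80% = 20.15%

20.15%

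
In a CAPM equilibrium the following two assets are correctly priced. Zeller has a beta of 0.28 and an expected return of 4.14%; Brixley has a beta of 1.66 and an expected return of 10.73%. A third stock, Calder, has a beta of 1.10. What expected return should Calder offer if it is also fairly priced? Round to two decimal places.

8.06%

MRP (SML slope) = (10.73% − 4.14%) / (1.66 − 0.28) = 6.59% / 1.38 = 4.7754%
R_f (intercept) = 4.14% − 0.28 × 4.7754% = 2.8029%
E(R_Calder) = R_f + β × MRP = 2.8029% + 1.10 × 4.7754% = 8.06%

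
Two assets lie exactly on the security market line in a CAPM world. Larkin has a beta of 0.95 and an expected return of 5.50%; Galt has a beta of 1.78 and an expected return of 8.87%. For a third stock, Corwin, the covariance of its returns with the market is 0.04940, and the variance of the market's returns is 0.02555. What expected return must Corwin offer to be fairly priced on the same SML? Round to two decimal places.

MRP = (8.87% − 5.50%) / (1.78 − 0.95) = 4.0602%
R_f = 5.50% − 0.95 × 4.0602% = 1.6428%
β_Corwin = Cov / Var(R_m) = 0.04940 / 0.02555 = 1.9335
E(R_Corwin) = R_f + β × MRP = 1.6428% + 1.9335 × 4.0602% = 9.49%

9.49%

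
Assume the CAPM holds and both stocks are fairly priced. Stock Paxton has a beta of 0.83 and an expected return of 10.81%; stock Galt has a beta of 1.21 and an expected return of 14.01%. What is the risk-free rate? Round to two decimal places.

3.82%

Both satisfy E(R) = R_f + β·MRP, so the slope of the SML is
MRP = (14.01% − 10.81%) / (1.21 − 0.83) = 3.20% / 0.38 = 8.4211%
R_f = E(R_Paxton) − β_Paxton·MRP = 10.81% − 0.83 × 8.4211% = 3.8205%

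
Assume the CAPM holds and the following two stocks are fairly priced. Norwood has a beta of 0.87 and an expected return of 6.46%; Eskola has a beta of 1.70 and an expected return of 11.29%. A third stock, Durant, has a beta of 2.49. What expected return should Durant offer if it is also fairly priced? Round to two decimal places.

15.89%

MRP (SML slope) = (11.29% − 6.46%) / (1.70 − 0.87) = 4.83% / 0.83 = 5.8193%
R_f (intercept) = 6.46% − 0.87 × 5.8193% = 1.3972%
E(R_Durant) = R_f + β × MRP = 1.3972% + 2.49 × 5.8193% = 15.89%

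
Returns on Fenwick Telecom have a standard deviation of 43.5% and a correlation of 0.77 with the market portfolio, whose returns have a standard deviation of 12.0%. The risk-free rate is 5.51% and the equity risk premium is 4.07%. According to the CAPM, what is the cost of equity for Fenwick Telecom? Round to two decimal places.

β = ρ × σ_i / σ_m = 0.77 × 43.5% / 12.0% = 2.7913
E(R) = 5.51% + 2.7913 × 4.07% = 16.87%

16.87%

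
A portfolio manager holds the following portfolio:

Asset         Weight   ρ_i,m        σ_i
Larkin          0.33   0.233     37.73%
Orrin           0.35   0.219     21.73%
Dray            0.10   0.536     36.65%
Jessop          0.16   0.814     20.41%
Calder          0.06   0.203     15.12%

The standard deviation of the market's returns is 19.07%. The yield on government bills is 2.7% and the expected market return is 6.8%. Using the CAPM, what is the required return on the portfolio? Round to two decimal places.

β_Larkin = 0.233 × 37.73% / 19.07% = 0.4610
β_Orrin = 0.219 × 21.73% / 19.07% = 0.2495
β_Dray = 0.536 × 36.65% / 19.07% = 1.0301
β_Jessop = 0.814 × 20.41% / 19.07% = 0.8712
β_Calder = 0.203 × 15.12% / 19.07% = 0.1610
β_P = Σ w_i β_i = 0.33×0.4610 + 0.35×0.2495 + 0.10×1.0301 + 0.16×0.8712 + 0.06×0.1610 = 0.4915
MRP = 6.8% − 2.7% = 4.10%
E(R_P) = R_f + β_P × MRP = 2.7% + 0.4915 × 4.1% = 4.72%

4.72%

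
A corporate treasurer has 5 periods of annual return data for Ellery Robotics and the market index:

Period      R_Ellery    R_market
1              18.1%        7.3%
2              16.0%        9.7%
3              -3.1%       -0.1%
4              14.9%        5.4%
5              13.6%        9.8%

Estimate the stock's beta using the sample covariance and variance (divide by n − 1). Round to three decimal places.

Mean R_i = (18.1 + 16.0 − 3.1 + 14.9 + 13.6) / 5 = 11.9000%
Mean R_m = (7.3 + 9.7 − 0.1 + 5.4 + 9.8) / 5 = 6.4200%
Σ(R_i − R̄_i)(R_m − R̄_m) = 119.3900  ⇒  Cov = 119.3900 / 4 = 29.8475
Σ(R_m − R̄_m)² = 66.5080  ⇒  Var(R_m) = 66.5080 / 4 = 16.6270
β = Cov / Var(R_m) = 29.8475 / 16.6270 = 1.7951

1.795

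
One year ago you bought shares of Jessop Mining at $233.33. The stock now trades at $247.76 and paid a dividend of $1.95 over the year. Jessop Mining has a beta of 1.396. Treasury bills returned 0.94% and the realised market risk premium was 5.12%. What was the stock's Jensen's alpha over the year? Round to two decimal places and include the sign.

-1.07%

Realised HPR = (P1 + D1 − P0) / P0 = (247.76 + 1.95 − 233.33) / 233.33 = 16.38 / 233.33 = 7.0201%
CAPM required = R_f + β·MRP = 0.94% + 1.396 × 5.12% = 8.08752%
α = realised − required = 7.0201% − 8.08752% = -1.07%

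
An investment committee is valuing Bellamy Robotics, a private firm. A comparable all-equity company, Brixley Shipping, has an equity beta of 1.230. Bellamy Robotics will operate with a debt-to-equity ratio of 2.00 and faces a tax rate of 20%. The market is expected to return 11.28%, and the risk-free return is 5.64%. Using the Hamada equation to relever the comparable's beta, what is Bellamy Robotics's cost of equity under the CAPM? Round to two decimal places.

23.68%

β_L = β_U × [1 + (1 − t)(D/E)] = 1.230 × [1 + (1 − 0.20) × 2.00]
    = 1.230 × [1 + 0.80 × 2.00] = 1.230 × 2.6000 = 3.1980
MRP = 11.28% − 5.64% = 5.64%
E(R) = R_f + β_L × MRP = 5.64% + 3.1980 × 5.64% = 23.68%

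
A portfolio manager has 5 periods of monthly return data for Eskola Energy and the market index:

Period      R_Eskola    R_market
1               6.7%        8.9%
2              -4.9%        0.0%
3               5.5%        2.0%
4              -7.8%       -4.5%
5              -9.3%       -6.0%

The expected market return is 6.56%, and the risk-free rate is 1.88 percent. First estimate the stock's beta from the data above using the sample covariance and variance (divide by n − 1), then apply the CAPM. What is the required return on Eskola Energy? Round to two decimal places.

7.33%

Mean R_i = (6.7 − 4.9 + 5.5 − 7.8 − 9.3) / 5 = -1.9600%
Mean R_m = (8.9 + 0.0 + 2.0 − 4.5 − 6.0) / 5 = 0.0800%
Σ(R_i − R̄_i)(R_m − R̄_m) = 162.3140  ⇒  Cov = 162.3140 / 4 = 40.5785
Σ(R_m − R̄_m)² = 139.4280  ⇒  Var(R_m) = 139.4280 / 4 = 34.8570
β = Cov / Var(R_m) = 40.5785 / 34.8570 = 1.1641
MRP = 6.56% − 1.88% = 4.68%
E(R) = R_f + β × MRP = 1.88% + 1.1641 × 4.68% = 7.33%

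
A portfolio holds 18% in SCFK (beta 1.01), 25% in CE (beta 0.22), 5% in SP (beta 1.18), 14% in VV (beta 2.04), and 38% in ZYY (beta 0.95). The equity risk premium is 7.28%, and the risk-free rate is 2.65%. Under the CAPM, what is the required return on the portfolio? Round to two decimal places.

β_P = Σ w_i β_i = 0.18×1.01 + 0.25×0.22 + 0.05×1.18 + 0.14×2.04 + 0.38×0.95 = 0.9424
E(R_P) = R_f + β_P × MRP = 2.65% + 0.9424 × 7.28% = 9.51%

9.51%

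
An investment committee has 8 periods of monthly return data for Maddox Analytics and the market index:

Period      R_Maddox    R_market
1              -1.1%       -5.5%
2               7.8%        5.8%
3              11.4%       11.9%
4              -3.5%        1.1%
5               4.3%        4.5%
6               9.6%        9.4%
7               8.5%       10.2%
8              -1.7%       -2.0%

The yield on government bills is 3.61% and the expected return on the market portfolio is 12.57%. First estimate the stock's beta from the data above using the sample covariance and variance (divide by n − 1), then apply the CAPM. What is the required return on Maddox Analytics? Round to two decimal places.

11.22%

Mean R_i = (-1.1 + 7.8 + 11.4 − 3.5 + 4.3 + 9.6 + 8.5 − 1.7) / 8 = 4.4125%
Mean R_m = (-5.5 + 5.8 + 11.9 + 1.1 + 4.5 + 9.4 + 10.2 − 2.0) / 8 = 4.4250%
Σ(R_i − R̄_i)(R_m − R̄_m) = 226.5875  ⇒  Cov = 226.5875 / 7 = 32.3696
Σ(R_m − R̄_m)² = 266.7150  ⇒  Var(R_m) = 266.7150 / 7 = 38.1021
β = Cov / Var(R_m) = 32.3696 / 38.1021 = 0.8495
MRP = 12.57% − 3.61% = 8.96%
E(R) = R_f + β × MRP = 3.61% + 0.8495 × 8.96% = 11.22%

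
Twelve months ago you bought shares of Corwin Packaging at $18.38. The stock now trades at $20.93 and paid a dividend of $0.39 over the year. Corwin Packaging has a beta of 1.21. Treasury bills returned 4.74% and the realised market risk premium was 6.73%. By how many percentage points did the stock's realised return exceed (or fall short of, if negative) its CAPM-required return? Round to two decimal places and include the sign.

+3.11%

Realised HPR = (P1 + D1 − P0) / P0 = (20.93 + 0.39 − 18.38) / 18.38 = 2.94 / 18.38 = 15.9956%
CAPM required = R_f + β·MRP = 4.74% + 1.21 × 6.73% = 12.8833%
α = realised − required = 15.9956% − 12.8833% = +3.11%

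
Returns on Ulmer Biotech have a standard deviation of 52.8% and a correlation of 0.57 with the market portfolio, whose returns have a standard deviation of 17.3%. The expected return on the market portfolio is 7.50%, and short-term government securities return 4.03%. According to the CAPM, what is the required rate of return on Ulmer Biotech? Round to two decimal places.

10.07%

β = ρ × σ_i / σ_m = 0.57 × 52.8% / 17.3% = 1.7397
MRP = 7.50% − 4.03% = 3.47%
E(R) = 4.03% + 1.7397 × 3.47% = 10.07%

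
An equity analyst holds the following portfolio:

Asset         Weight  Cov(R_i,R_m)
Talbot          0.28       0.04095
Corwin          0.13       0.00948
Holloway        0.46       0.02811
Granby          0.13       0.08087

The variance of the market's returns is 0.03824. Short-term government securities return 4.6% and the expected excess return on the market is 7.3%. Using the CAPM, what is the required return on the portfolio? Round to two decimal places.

11.50%

β_Talbot = 0.04095 / 0.03824 = 1.0709
β_Corwin = 0.00948 / 0.03824 = 0.2479
β_Holloway = 0.02811 / 0.03824 = 0.7351
β_Granby = 0.08087 / 0.03824 = 2.1148
β_P = Σ w_i β_i = 0.28×1.0709 + 0.13×0.2479 + 0.46×0.7351 + 0.13×2.1148 = 0.9451
E(R_P) = R_f + β_P × MRP = 4.6% + 0.9451 × 7.3% = 11.50%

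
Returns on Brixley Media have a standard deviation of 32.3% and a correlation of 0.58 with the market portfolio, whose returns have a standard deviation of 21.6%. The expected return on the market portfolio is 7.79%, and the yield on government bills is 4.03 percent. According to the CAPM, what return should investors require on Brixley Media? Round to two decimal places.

β = ρ × σ_i / σ_m = 0.58 × 32.3% / 21.6% = 0.8673
MRP = 7.79% − 4.03% = 3.76%
E(R) = 4.03% + 0.8673 × 3.76% = 7.29%

7.29%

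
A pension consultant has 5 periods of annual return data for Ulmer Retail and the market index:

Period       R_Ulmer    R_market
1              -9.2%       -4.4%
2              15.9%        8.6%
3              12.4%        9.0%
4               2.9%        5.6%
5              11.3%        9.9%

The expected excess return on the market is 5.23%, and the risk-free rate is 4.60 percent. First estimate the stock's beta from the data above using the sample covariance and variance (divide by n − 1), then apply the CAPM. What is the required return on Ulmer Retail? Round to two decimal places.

Mean R_i = (-9.2 + 15.9 + 12.4 + 2.9 + 11.3) / 5 = 6.6600%
Mean R_m = (-4.4 + 8.6 + 9.0 + 5.6 + 9.9) / 5 = 5.7400%
Σ(R_i − R̄_i)(R_m − R̄_m) = 225.7880  ⇒  Cov = 225.7880 / 4 = 56.4470
Σ(R_m − R̄_m)² = 138.9520  ⇒  Var(R_m) = 138.9520 / 4 = 34.7380
β = Cov / Var(R_m) = 56.4470 / 34.7380 = 1.6249
E(R) = R_f + β × MRP = 4.60% + 1.6249 × 5.23% = 13.10%

13.10%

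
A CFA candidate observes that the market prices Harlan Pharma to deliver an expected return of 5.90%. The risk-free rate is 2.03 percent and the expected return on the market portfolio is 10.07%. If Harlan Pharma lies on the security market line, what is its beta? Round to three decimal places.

MRP = 10.07% − 2.03% = 8.04%
β = (E(R) − R_f) / MRP = (5.90% − 2.03%) / 8.04% = 3.87% / 8.04% = 0.481

0.481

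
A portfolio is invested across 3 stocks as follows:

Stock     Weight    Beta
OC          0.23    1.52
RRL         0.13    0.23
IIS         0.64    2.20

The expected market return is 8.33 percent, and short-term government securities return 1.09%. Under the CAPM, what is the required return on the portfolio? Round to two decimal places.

β_P = Σ w_i β_i = 0.23×1.52 + 0.13×0.23 + 0.64×2.20 = 1.7875
MRP = 8.33% − 1.09% = 7.24%
E(R_P) = R_f + β_P × MRP = 1.09% + 1.7875 × 7.24% = 14.03%

14.03%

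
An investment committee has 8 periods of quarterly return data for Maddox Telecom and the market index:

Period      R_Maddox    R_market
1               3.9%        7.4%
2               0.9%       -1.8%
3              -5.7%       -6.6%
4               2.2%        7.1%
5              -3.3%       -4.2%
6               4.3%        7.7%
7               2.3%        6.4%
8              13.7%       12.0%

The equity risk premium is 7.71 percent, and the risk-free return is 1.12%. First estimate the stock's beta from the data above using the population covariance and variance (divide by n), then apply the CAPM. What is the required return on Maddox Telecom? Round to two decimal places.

7.04%

Mean R_i = (3.9 + 0.9 − 5.7 + 2.2 − 3.3 + 4.3 + 2.3 + 13.7) / 8 = 2.2875%
Mean R_m = (7.4 − 1.8 − 6.6 + 7.1 − 4.2 + 7.7 + 6.4 + 12.0) / 8 = 3.5000%
Σ(R_i − R̄_i)(R_m − R̄_m) = 242.5200  ⇒  Cov = 242.5200 / 8 = 30.3150
Σ(R_m − R̄_m)² = 315.8600  ⇒  Var(R_m) = 315.8600 / 8 = 39.4825
β = Cov / Var(R_m) = 30.3150 / 39.4825 = 0.7678
E(R) = R_f + β × MRP = 1.12% + 0.7678 × 7.71% = 7.04%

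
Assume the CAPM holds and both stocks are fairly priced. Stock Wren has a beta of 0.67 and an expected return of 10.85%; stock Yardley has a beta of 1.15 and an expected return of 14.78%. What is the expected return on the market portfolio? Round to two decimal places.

Both satisfy E(R) = R_f + β·MRP, so the slope of the SML is
MRP = (14.78% − 10.85%) / (1.15 − 0.67) = 3.93% / 0.48 = 8.1875%
R_f = E(R_Wren) − β_Wren·MRP = 10.85% − 0.67 × 8.1875% = 5.3644%
E(R_m) = R_f + MRP = 5.3644% + 8.1875% = 13.55%

13.55%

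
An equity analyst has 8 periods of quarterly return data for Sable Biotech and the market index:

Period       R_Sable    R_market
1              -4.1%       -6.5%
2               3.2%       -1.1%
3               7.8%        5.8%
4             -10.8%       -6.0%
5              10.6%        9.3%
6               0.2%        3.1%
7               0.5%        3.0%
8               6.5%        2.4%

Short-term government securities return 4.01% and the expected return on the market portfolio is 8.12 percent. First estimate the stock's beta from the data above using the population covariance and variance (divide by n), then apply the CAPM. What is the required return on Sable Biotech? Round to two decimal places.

8.52%

Mean R_i = (-4.1 + 3.2 + 7.8 − 10.8 + 10.6 + 0.2 + 0.5 + 6.5) / 8 = 1.7375%
Mean R_m = (-6.5 − 1.1 + 5.8 − 6.0 + 9.3 + 3.1 + 3.0 + 2.4) / 8 = 1.2500%
Σ(R_i − R̄_i)(R_m − R̄_m) = 232.0950  ⇒  Cov = 232.0950 / 8 = 29.0119
Σ(R_m − R̄_m)² = 211.4600  ⇒  Var(R_m) = 211.4600 / 8 = 26.4325
β = Cov / Var(R_m) = 29.0119 / 26.4325 = 1.0976
MRP = 8.12% − 4.01% = 4.11%
E(R) = R_f + β × MRP = 4.01% + 1.0976 × 4.11% = 8.52%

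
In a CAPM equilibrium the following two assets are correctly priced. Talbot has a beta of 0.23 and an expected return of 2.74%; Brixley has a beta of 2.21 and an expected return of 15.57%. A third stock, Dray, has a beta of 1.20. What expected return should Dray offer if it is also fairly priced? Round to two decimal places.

9.03%

MRP (SML slope) = (15.57% − 2.74%) / (2.21 − 0.23) = 12.83% / 1.98 = 6.4798%
R_f (intercept) = 2.74% − 0.23 × 6.4798% = 1.2496%
E(R_Dray) = R_f + β × MRP = 1.2496% + 1.20 × 6.4798% = 9.03%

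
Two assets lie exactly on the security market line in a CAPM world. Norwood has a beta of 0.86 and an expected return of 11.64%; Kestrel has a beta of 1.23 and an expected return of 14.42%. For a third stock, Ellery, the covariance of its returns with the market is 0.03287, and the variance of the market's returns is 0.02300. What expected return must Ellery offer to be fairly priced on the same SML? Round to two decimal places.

15.92%

MRP = (14.42% − 11.64%) / (1.23 − 0.86) = 7.5135%
R_f = 11.64% − 0.86 × 7.5135% = 5.1784%
β_Ellery = Cov / Var(R_m) = 0.03287 / 0.02300 = 1.4291
E(R_Ellery) = R_f + β × MRP = 5.1784% + 1.4291 × 7.5135% = 15.92%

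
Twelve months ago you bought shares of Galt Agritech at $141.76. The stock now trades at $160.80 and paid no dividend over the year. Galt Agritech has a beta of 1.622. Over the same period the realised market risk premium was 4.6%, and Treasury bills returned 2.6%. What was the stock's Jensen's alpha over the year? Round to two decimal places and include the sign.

+3.37%

Realised HPR = (P1 + D1 − P0) / P0 = (160.80 + 0.00 − 141.76) / 141.76 = 19.04 / 141.76 = 13.4312%
CAPM required = R_f + β·MRP = 2.6% + 1.622 × 4.6% = 10.0612%
α = realised − required = 13.4312% − 10.0612% = +3.37%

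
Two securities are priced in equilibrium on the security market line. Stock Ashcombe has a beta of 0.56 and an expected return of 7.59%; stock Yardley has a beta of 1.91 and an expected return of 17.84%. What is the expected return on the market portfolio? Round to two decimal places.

10.93%

Both satisfy E(R) = R_f + β·MRP, so the slope of the SML is
MRP = (17.84% − 7.59%) / (1.91 − 0.56) = 10.25% / 1.35 = 7.5926%
R_f = E(R_Ashcombe) − β_Ashcombe·MRP = 7.59% − 0.56 × 7.5926% = 3.3381%
E(R_m) = R_f + MRP = 3.3381% + 7.5926% = 10.93%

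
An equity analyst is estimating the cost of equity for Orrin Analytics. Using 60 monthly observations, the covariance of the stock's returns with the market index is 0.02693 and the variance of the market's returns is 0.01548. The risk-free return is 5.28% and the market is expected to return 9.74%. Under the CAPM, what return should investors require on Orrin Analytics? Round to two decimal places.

13.04%

β = Cov(R_i, R_m) / Var(R_m) = 0.02693 / 0.01548 = 1.7397
MRP = 9.74% − 5.28% = 4.46%
E(R) = R_f + β × MRP = 5.28% + 1.7397 × 4.46% = 13.04%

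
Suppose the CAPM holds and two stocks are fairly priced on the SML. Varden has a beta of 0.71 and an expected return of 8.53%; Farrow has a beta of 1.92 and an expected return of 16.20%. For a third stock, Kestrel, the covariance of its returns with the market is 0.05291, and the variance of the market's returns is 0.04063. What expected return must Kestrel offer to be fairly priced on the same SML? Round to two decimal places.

12.28%

MRP = (16.20% − 8.53%) / (1.92 − 0.71) = 6.3388%
R_f = 8.53% − 0.71 × 6.3388% = 4.0295%
β_Kestrel = Cov / Var(R_m) = 0.05291 / 0.04063 = 1.3022
E(R_Kestrel) = R_f + β × MRP = 4.0295% + 1.3022 × 6.3388% = 12.28%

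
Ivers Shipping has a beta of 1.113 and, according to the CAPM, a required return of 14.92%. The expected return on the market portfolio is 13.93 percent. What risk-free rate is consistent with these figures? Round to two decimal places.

E(R) = R_f + β(E(R_m) − R_f) = R_f(1 − β) + β·E(R_m)
14.92% = R_f × (1 − 1.113) + 1.113 × 13.93%
14.92% = R_f × -0.113 + 15.50409%
R_f = (14.92% − 15.50409%) / -0.113 = 5.17%

5.17%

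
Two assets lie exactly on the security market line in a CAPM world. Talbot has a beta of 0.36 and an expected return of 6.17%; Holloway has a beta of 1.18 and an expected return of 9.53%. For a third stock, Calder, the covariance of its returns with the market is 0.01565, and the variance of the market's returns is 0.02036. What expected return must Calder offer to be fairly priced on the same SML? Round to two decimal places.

MRP = (9.53% − 6.17%) / (1.18 − 0.36) = 4.0976%
R_f = 6.17% − 0.36 × 4.0976% = 4.6949%
β_Calder = Cov / Var(R_m) = 0.01565 / 0.02036 = 0.7687
E(R_Calder) = R_f + β × MRP = 4.6949% + 0.7687 × 4.0976% = 7.84%

7.84%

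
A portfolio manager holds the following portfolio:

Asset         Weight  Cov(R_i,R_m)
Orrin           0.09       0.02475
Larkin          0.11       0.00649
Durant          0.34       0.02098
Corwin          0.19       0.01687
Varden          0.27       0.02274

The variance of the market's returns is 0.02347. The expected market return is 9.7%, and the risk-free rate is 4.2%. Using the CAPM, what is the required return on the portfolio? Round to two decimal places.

8.75%

β_Orrin = 0.02475 / 0.02347 = 1.0545
β_Larkin = 0.00649 / 0.02347 = 0.2765
β_Durant = 0.02098 / 0.02347 = 0.8939
β_Corwin = 0.01687 / 0.02347 = 0.7188
β_Varden = 0.02274 / 0.02347 = 0.9689
β_P = Σ w_i β_i = 0.09×1.0545 + 0.11×0.2765 + 0.34×0.8939 + 0.19×0.7188 + 0.27×0.9689 = 0.8274
MRP = 9.7% − 4.2% = 5.50%
E(R_P) = R_f + β_P × MRP = 4.2% + 0.8274 × 5.5% = 8.75%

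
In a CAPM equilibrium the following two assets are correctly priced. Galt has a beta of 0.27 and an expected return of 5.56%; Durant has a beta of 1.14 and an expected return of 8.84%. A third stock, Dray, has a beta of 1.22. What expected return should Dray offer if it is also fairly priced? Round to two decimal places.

MRP (SML slope) = (8.84% − 5.56%) / (1.14 − 0.27) = 3.28% / 0.87 = 3.7701%
R_f (intercept) = 5.56% − 0.27 × 3.7701% = 4.5421%
E(R_Dray) = R_f + β × MRP = 4.5421% + 1.22 × 3.7701% = 9.14%

9.14%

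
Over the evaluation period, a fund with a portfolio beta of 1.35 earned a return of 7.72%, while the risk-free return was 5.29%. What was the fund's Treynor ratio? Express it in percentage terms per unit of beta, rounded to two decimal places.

1.80%

Treynor = (R_P − R_f) / β_P = (7.72% − 5.29%) / 1.3500 = 2.43% / 1.3500 = 1.80%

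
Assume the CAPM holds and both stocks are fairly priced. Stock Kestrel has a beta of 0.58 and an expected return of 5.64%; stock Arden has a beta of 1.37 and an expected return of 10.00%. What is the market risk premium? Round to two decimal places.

Both satisfy E(R) = R_f + β·MRP, so the slope of the SML is
MRP = (10.00% − 5.64%) / (1.37 − 0.58) = 4.36% / 0.79 = 5.5190%

5.52%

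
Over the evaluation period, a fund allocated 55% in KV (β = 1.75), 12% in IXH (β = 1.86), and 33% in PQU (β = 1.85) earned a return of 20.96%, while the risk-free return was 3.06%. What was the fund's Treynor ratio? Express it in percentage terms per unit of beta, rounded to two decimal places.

9.97%

β_P = 0.55×1.75 + 0.12×1.86 + 0.33×1.85 = 1.7962
Treynor = (R_P − R_f) / β_P = (20.96% − 3.06%) / 1.7962 = 17.90% / 1.7962 = 9.97%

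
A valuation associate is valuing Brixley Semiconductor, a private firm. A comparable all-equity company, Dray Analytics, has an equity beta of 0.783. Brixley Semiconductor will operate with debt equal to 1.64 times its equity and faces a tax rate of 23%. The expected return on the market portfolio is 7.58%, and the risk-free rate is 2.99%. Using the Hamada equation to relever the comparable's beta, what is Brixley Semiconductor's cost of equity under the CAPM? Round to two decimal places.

11.12%

β_L = β_U × [1 + (1 − t)(D/E)] = 0.783 × [1 + (1 − 0.23) × 1.64]
    = 0.783 × [1 + 0.77 × 1.64] = 0.783 × 2.2628 = 1.7718
MRP = 7.58% − 2.99% = 4.59%
E(R) = R_f + β_L × MRP = 2.99% + 1.7718 × 4.59% = 11.12%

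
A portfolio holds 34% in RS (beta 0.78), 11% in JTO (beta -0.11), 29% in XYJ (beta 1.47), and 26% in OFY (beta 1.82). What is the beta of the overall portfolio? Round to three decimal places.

1.153

β_P = Σ w_i β_i = 0.34×0.78 + 0.11×-0.11 + 0.29×1.47 + 0.26×1.82 = 1.1526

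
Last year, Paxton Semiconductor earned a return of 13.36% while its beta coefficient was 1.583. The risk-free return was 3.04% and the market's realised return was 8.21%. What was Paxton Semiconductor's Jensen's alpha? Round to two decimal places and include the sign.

+2.14%

Market excess return = 8.21% − 3.04% = 5.17%
CAPM benchmark = R_f + β(R_m − R_f) = 3.04% + 1.583 × 5.17% = 11.22411%
α = actual − benchmark = 13.36% − 11.22411% = +2.14%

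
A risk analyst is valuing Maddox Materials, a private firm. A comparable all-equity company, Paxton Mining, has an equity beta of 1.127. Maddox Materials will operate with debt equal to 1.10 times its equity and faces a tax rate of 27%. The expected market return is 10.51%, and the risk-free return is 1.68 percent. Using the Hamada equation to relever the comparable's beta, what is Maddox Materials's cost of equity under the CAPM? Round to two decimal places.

19.62%

β_L = β_U × [1 + (1 − t)(D/E)] = 1.127 × [1 + (1 − 0.27) × 1.10]
    = 1.127 × [1 + 0.73 × 1.10] = 1.127 × 1.8030 = 2.0320
MRP = 10.51% − 1.68% = 8.83%
E(R) = R_f + β_L × MRP = 1.68% + 2.0320 × 8.83% = 19.62%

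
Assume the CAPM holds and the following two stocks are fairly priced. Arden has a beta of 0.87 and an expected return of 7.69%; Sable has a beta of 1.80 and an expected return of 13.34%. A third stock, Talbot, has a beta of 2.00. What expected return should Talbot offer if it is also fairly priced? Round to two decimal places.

MRP (SML slope) = (13.34% − 7.69%) / (1.80 − 0.87) = 5.65% / 0.93 = 6.0753%
R_f (intercept) = 7.69% − 0.87 × 6.0753% = 2.4045%
E(R_Talbot) = R_f + β × MRP = 2.4045% + 2.00 × 6.0753% = 14.56%

14.56%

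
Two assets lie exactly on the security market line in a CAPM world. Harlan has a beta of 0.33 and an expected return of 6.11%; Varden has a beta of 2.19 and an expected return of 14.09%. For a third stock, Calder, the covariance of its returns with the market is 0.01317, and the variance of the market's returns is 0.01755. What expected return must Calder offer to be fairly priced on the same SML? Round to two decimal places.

MRP = (14.09% − 6.11%) / (2.19 − 0.33) = 4.2903%
R_f = 6.11% − 0.33 × 4.2903% = 4.6942%
β_Calder = Cov / Var(R_m) = 0.01317 / 0.01755 = 0.7504
E(R_Calder) = R_f + β × MRP = 4.6942% + 0.7504 × 4.2903% = 7.91%

7.91%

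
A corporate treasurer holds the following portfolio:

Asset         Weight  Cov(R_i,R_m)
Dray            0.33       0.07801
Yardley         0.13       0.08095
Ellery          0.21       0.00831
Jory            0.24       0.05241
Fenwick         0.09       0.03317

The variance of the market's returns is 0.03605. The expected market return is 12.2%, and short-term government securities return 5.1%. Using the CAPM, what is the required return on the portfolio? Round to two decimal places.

15.65%

β_Dray = 0.07801 / 0.03605 = 2.1639
β_Yardley = 0.08095 / 0.03605 = 2.2455
β_Ellery = 0.00831 / 0.03605 = 0.2305
β_Jory = 0.05241 / 0.03605 = 1.4538
β_Fenwick = 0.03317 / 0.03605 = 0.9201
β_P = Σ w_i β_i = 0.33×2.1639 + 0.13×2.2455 + 0.21×0.2305 + 0.24×1.4538 + 0.09×0.9201 = 1.4861
MRP = 12.2% − 5.1% = 7.10%
E(R_P) = R_f + β_P × MRP = 5.1% + 1.4861 × 7.1% = 15.65%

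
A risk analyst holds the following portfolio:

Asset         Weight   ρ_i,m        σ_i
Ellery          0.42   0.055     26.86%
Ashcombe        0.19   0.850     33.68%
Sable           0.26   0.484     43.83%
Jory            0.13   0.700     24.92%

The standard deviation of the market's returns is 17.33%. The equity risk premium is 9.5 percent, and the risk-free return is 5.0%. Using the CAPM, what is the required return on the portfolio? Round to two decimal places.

12.59%

β_Ellery = 0.055 × 26.86% / 17.33% = 0.0852
β_Ashcombe = 0.850 × 33.68% / 17.33% = 1.6519
β_Sable = 0.484 × 43.83% / 17.33% = 1.2241
β_Jory = 0.700 × 24.92% / 17.33% = 1.0066
β_P = Σ w_i β_i = 0.42×0.0852 + 0.19×1.6519 + 0.26×1.2241 + 0.13×1.0066 = 0.7988
E(R_P) = R_f + β_P × MRP = 5.0% + 0.7988 × 9.5% = 12.59%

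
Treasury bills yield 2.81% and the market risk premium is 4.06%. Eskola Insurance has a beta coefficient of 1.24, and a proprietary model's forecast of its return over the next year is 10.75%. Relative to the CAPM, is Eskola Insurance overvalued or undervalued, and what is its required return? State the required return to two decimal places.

Required return = R_f + β·MRP = 2.81% + 1.24 × 4.06% = 7.84%
Forecast 10.75% > required 7.84% → the stock plots above the SML → undervalued.

Undervalued; required return 7.84%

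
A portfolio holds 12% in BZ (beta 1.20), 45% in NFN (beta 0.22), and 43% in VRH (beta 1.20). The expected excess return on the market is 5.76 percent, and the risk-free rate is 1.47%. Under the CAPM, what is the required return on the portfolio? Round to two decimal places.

β_P = Σ w_i β_i = 0.12×1.20 + 0.45×0.22 + 0.43×1.20 = 0.7590
E(R_P) = R_f + β_P × MRP = 1.47% + 0.7590 × 5.76% = 5.84%

5.84%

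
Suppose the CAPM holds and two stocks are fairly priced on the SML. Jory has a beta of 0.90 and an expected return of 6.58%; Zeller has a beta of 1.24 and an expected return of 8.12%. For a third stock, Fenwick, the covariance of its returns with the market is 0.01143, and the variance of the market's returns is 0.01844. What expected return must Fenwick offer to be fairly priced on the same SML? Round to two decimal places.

5.31%

MRP = (8.12% − 6.58%) / (1.24 − 0.90) = 4.5294%
R_f = 6.58% − 0.90 × 4.5294% = 2.5035%
β_Fenwick = Cov / Var(R_m) = 0.01143 / 0.01844 = 0.6198
E(R_Fenwick) = R_f + β × MRP = 2.5035% + 0.6198 × 4.5294% = 5.31%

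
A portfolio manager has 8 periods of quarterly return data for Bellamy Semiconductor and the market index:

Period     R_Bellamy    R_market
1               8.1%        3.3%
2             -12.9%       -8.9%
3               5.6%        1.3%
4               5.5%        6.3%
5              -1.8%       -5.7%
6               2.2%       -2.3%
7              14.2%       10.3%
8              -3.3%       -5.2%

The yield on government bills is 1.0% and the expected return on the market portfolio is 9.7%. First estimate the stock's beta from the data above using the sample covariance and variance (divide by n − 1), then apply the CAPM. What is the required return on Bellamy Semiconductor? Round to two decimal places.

11.19%

Mean R_i = (8.1 − 12.9 + 5.6 + 5.5 − 1.8 + 2.2 + 14.2 − 3.3) / 8 = 2.2000%
Mean R_m = (3.3 − 8.9 + 1.3 + 6.3 − 5.7 − 2.3 + 10.3 − 5.2) / 8 = -0.1125%
Σ(R_i − R̄_i)(R_m − R̄_m) = 354.0700  ⇒  Cov = 354.0700 / 7 = 50.5814
Σ(R_m − R̄_m)² = 302.2888  ⇒  Var(R_m) = 302.2888 / 7 = 43.1841
β = Cov / Var(R_m) = 50.5814 / 43.1841 = 1.1713
MRP = 9.7% − 1.0% = 8.70%
E(R) = R_f + β × MRP = 1.0% + 1.1713 × 8.7% = 11.19%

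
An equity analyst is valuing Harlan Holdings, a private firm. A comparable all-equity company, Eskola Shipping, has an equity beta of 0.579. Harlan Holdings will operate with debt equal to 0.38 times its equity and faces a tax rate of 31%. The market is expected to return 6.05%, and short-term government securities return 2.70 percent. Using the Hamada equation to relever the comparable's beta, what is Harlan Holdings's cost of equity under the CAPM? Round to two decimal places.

5.15%

β_L = β_U × [1 + (1 − t)(D/E)] = 0.579 × [1 + (1 − 0.31) × 0.38]
    = 0.579 × [1 + 0.69 × 0.38] = 0.579 × 1.2622 = 0.7308
MRP = 6.05% − 2.70% = 3.35%
E(R) = R_f + β_L × MRP = 2.70% + 0.7308 × 3.35% = 5.15%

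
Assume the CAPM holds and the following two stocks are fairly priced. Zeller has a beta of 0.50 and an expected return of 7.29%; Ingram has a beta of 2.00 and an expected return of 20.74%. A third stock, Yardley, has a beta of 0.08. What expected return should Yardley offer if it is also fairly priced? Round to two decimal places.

3.52%

MRP (SML slope) = (20.74% − 7.29%) / (2.00 − 0.50) = 13.45% / 1.50 = 8.9667%
R_f (intercept) = 7.29% − 0.50 × 8.9667% = 2.8067%
E(R_Yardley) = R_f + β × MRP = 2.8067% + 0.08 × 8.9667% = 3.52%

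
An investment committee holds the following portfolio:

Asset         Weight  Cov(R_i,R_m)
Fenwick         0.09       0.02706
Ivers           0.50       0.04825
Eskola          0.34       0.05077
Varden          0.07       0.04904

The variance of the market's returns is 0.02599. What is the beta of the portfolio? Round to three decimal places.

1.818

β_Fenwick = 0.02706 / 0.02599 = 1.0412
β_Ivers = 0.04825 / 0.02599 = 1.8565
β_Eskola = 0.05077 / 0.02599 = 1.9534
β_Varden = 0.04904 / 0.02599 = 1.8869
β_P = Σ w_i β_i = 0.09×1.0412 + 0.50×1.8565 + 0.34×1.9534 + 0.07×1.8869 = 1.8182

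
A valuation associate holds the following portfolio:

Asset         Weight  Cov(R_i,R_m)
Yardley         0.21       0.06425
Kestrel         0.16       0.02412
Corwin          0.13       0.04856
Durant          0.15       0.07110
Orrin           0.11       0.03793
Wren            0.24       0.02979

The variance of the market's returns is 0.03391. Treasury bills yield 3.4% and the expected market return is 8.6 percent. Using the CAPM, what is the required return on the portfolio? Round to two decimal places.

β_Yardley = 0.06425 / 0.03391 = 1.8947
β_Kestrel = 0.02412 / 0.03391 = 0.7113
β_Corwin = 0.04856 / 0.03391 = 1.4320
β_Durant = 0.07110 / 0.03391 = 2.0967
β_Orrin = 0.03793 / 0.03391 = 1.1185
β_Wren = 0.02979 / 0.03391 = 0.8785
β_P = Σ w_i β_i = 0.21×1.8947 + 0.16×0.7113 + 0.13×1.4320 + 0.15×2.0967 + 0.11×1.1185 + 0.24×0.8785 = 1.3462
MRP = 8.6% − 3.4% = 5.20%
E(R_P) = R_f + β_P × MRP = 3.4% + 1.3462 × 5.2% = 10.40%

10.40%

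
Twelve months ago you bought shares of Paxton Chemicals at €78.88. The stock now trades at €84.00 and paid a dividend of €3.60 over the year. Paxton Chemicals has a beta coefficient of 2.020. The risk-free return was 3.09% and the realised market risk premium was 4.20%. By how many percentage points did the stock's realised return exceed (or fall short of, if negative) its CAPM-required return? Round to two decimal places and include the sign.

Realised HPR = (P1 + D1 − P0) / P0 = (84.00 + 3.60 − 78.88) / 78.88 = 8.72 / 78.88 = 11.0548%
CAPM required = R_f + β·MRP = 3.09% + 2.020 × 4.20% = 11.57400%
α = realised − required = 11.0548% − 11.57400% = -0.52%

-0.52%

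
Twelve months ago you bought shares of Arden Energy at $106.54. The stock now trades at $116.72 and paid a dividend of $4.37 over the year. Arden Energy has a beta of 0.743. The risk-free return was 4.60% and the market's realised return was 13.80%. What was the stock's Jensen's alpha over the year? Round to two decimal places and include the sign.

Realised HPR = (P1 + D1 − P0) / P0 = (116.72 + 4.37 − 106.54) / 106.54 = 14.55 / 106.54 = 13.6568%
MRP = 13.80% − 4.60% = 9.20%
CAPM required = R_f + β·MRP = 4.60% + 0.743 × 9.20% = 11.43560%
α = realised − required = 13.6568% − 11.43560% = +2.22%

+2.22%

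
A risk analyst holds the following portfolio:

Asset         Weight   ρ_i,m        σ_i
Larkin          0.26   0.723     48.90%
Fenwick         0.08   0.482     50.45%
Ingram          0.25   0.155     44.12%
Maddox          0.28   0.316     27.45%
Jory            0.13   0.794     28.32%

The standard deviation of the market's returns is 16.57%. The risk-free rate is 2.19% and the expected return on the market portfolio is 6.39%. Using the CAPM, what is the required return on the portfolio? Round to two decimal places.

β_Larkin = 0.723 × 48.90% / 16.57% = 2.1337
β_Fenwick = 0.482 × 50.45% / 16.57% = 1.4675
β_Ingram = 0.155 × 44.12% / 16.57% = 0.4127
β_Maddox = 0.316 × 27.45% / 16.57% = 0.5235
β_Jory = 0.794 × 28.32% / 16.57% = 1.3570
β_P = Σ w_i β_i = 0.26×2.1337 + 0.08×1.4675 + 0.25×0.4127 + 0.28×0.5235 + 0.13×1.3570 = 1.0983
MRP = 6.39% − 2.19% = 4.20%
E(R_P) = R_f + β_P × MRP = 2.19% + 1.0983 × 4.20% = 6.80%

6.80%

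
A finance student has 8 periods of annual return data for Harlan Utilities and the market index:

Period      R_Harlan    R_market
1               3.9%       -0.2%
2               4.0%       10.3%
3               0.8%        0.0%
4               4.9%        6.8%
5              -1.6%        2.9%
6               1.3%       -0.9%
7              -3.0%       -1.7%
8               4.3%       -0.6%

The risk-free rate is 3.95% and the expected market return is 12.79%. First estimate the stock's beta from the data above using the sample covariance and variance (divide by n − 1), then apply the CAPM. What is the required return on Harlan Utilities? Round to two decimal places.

Mean R_i = (3.9 + 4.0 + 0.8 + 4.9 − 1.6 + 1.3 − 3.0 + 4.3) / 8 = 1.8250%
Mean R_m = (-0.2 + 10.3 + 0.0 + 6.8 + 2.9 − 0.9 − 1.7 − 0.6) / 8 = 2.0750%
Σ(R_i − R̄_i)(R_m − R̄_m) = 40.1550  ⇒  Cov = 40.1550 / 7 = 5.7364
Σ(R_m − R̄_m)² = 130.3950  ⇒  Var(R_m) = 130.3950 / 7 = 18.6279
β = Cov / Var(R_m) = 5.7364 / 18.6279 = 0.3079
MRP = 12.79% − 3.95% = 8.84%
E(R) = R_f + β × MRP = 3.95% + 0.3079 × 8.84% = 6.67%

6.67%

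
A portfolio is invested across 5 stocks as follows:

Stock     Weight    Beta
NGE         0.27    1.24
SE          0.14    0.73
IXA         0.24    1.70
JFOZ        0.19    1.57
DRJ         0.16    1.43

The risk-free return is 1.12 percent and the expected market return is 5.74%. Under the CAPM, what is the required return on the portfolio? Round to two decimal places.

β_P = Σ w_i β_i = 0.27×1.24 + 0.14×0.73 + 0.24×1.70 + 0.19×1.57 + 0.16×1.43 = 1.3721
MRP = 5.74% − 1.12% = 4.62%
E(R_P) = R_f + β_P × MRP = 1.12% + 1.3721 × 4.62% = 7.46%

7.46%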